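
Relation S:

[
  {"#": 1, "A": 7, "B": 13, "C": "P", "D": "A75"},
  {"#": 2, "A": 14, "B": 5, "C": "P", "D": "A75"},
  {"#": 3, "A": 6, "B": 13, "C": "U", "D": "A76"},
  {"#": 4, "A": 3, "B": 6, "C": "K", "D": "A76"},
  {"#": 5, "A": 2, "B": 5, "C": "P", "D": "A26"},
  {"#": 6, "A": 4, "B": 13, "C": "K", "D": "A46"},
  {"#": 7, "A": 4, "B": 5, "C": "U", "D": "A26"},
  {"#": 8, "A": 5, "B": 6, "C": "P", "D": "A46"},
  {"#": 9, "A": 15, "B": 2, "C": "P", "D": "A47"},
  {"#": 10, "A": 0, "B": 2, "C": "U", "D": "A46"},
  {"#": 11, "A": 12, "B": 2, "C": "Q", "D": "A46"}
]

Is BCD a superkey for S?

Yes

All 11 rows have distinct BCD values, so BCD → (all attributes) holds and BCD is a superkey.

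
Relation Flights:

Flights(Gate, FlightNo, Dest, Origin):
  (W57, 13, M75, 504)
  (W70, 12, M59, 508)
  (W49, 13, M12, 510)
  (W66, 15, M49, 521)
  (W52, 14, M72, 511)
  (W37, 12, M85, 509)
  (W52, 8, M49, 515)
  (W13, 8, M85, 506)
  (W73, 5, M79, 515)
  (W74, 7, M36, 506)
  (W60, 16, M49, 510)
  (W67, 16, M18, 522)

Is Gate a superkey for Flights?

Two distinct rows share Gate=W52, so Gate does not determine every attribute — not a superkey.

No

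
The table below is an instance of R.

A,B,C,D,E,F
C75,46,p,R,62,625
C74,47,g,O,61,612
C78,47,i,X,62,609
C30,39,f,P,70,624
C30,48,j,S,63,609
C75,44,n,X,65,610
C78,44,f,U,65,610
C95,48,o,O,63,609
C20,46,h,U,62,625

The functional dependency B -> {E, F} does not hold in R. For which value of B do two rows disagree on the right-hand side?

47

B=46: 2 rows → {E,F} = (62, 625), (62, 625) ✓
B=47: 2 rows → {E,F} takes values {(61, 612), (62, 609)} — violation
B=39: 1 row → {E,F} = (70, 624) ✓
B=48: 2 rows → {E,F} = (63, 609), (63, 609) ✓
B=44: 2 rows → {E,F} = (65, 610), (65, 610) ✓
The only B value with inconsistent RHS is B=47.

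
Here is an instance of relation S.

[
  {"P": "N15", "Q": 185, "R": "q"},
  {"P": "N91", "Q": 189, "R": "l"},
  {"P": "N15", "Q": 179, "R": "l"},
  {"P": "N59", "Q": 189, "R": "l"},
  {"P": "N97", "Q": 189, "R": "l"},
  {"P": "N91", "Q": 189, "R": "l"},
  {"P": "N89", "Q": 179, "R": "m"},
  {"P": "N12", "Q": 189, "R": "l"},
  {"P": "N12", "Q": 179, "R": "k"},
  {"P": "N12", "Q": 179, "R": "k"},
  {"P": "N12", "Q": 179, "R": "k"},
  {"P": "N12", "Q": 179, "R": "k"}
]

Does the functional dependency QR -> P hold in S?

(Q=185, R=q): 1 row → P = N15 ✓
(Q=189, R=l): 5 rows → P takes values {N91, N59, N97, N12} — violation
(Q=179, R=l): 1 row → P = N15 ✓
(Q=179, R=m): 1 row → P = N89 ✓
(Q=179, R=k): 4 rows → P = N12, N12, N12, N12 ✓
Two rows agree on QR but differ on P, so QR -> P does not hold.

No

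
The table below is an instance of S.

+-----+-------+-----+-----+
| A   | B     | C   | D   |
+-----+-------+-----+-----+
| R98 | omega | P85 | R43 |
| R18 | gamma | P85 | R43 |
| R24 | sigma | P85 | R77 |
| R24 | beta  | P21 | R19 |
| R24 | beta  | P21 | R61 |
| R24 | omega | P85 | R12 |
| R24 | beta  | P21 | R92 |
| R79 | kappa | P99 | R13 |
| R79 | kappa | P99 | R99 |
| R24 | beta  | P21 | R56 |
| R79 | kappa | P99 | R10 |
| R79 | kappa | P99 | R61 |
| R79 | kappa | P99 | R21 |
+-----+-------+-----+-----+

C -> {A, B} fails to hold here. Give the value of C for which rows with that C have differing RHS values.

P85

C=P85: 4 rows → {A,B} takes values {(R98, omega), (R18, gamma), (R24, sigma), (R24, omega)} — violation
C=P21: 4 rows → {A,B} = (R24, beta), (R24, beta), (R24, beta), (R24, beta) ✓
C=P99: 5 rows → {A,B} = (R79, kappa), (R79, kappa), (R79, kappa), (R79, kappa), (R79, kappa) ✓
The only C value with inconsistent RHS is C=P85.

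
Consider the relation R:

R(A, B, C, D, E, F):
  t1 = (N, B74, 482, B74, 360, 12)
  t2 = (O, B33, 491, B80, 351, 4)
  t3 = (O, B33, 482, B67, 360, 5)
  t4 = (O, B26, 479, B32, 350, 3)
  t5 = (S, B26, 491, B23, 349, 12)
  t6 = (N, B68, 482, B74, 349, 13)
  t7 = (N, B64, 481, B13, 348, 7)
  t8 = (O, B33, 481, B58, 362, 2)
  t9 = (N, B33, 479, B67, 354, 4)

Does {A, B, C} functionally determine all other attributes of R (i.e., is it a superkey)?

All 9 rows have distinct {A, B, C} values, so {A, B, C} → (all attributes) holds and {A, B, C} is a superkey.

Yes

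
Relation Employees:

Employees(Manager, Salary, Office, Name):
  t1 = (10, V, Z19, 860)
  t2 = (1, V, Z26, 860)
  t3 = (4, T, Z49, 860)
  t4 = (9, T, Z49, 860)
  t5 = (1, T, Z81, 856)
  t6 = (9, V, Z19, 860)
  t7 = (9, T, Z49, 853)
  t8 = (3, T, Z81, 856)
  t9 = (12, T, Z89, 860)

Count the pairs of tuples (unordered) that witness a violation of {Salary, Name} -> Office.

4

(Salary=V, Name=860): violating pairs (1,2), (2,6) — 2 pairs.
(Salary=T, Name=860): violating pairs (3,9), (4,9) — 2 pairs.
(Salary=T, Name=856): all 2 rows agree on Office — 0 pairs.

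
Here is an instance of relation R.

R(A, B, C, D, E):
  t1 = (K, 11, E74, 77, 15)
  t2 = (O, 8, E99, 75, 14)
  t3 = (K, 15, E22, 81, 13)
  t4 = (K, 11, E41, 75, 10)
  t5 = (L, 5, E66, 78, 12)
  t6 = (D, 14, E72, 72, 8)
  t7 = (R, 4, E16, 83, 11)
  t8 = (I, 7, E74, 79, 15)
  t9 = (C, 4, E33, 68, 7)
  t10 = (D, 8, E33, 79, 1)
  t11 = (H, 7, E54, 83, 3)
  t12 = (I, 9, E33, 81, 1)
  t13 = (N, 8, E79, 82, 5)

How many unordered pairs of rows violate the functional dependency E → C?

E=15: all 2 rows agree on C — 0 pairs.
E=1: all 2 rows agree on C — 0 pairs.

0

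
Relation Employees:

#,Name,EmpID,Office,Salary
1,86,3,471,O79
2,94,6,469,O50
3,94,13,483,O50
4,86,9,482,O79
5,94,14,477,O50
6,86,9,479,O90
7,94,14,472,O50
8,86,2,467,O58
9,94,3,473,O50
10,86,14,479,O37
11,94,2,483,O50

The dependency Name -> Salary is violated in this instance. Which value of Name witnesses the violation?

86

Name=86: rows 1, 4, 6, 8, 10 → Salary takes values {O79, O90, O58, O37} — violation
Name=94: rows 2, 3, 5, 7, 9, 11 → Salary = O50, O50, O50, O50, O50, O50 ✓
The only Name value with inconsistent Salary is Name=86.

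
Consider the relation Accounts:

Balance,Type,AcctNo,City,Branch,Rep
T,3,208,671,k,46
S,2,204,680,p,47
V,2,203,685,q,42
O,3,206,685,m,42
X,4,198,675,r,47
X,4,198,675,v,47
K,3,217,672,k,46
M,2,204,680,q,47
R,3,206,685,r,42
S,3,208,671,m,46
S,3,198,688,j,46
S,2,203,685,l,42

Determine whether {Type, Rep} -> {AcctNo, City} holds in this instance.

(Type=3, Rep=46): 4 rows → {AcctNo,City} takes values {(208, 671), (217, 672), (198, 688)} — violation
(Type=2, Rep=47): 2 rows → {AcctNo,City} = (204, 680), (204, 680) ✓
(Type=2, Rep=42): 2 rows → {AcctNo,City} = (203, 685), (203, 685) ✓
(Type=3, Rep=42): 2 rows → {AcctNo,City} = (206, 685), (206, 685) ✓
(Type=4, Rep=47): 2 rows → {AcctNo,City} = (198, 675), (198, 675) ✓
Two rows agree on {Type, Rep} but differ on {AcctNo, City}, so {Type, Rep} -> {AcctNo, City} does not hold.

No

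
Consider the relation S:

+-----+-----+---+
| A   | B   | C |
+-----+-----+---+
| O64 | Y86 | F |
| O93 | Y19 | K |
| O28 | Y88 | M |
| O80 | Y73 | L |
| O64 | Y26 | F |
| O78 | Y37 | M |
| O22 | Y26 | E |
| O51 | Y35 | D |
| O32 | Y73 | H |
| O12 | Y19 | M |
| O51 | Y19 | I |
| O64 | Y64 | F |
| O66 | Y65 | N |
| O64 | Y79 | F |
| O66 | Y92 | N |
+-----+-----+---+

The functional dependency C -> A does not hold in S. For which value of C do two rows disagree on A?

M

C=F: 4 rows → A = O64, O64, O64, O64 ✓
C=K: 1 row → A = O93 ✓
C=M: 3 rows → A takes values {O28, O78, O12} — violation
C=L: 1 row → A = O80 ✓
C=E: 1 row → A = O22 ✓
C=D: 1 row → A = O51 ✓
C=H: 1 row → A = O32 ✓
C=I: 1 row → A = O51 ✓
C=N: 2 rows → A = O66, O66 ✓
The only C value with inconsistent A is C=M.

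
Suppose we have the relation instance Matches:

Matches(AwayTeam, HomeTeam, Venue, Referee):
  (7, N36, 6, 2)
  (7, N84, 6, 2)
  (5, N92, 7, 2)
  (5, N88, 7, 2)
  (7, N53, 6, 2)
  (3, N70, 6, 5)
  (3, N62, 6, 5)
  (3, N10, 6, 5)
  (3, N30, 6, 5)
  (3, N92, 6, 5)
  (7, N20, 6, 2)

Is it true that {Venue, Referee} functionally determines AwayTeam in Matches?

Yes

(Venue=6, Referee=2): 4 rows → AwayTeam = 7, 7, 7, 7 ✓
(Venue=7, Referee=2): 2 rows → AwayTeam = 5, 5 ✓
(Venue=6, Referee=5): 5 rows → AwayTeam = 3, 3, 3, 3, 3 ✓
Every {Venue, Referee} value is associated with a single AwayTeam value, so {Venue, Referee} -> AwayTeam holds.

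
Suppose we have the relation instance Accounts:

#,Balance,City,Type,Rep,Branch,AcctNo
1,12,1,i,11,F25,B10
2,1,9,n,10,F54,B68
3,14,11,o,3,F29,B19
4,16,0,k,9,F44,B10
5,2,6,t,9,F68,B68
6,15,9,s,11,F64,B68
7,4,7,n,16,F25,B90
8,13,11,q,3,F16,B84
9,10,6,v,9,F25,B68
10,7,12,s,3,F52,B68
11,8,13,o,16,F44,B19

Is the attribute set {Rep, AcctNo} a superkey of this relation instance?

Rows 5 and 9 have the same {Rep, AcctNo} value (Rep=9, AcctNo=B68) but are distinct tuples, so {Rep, AcctNo} does not determine every attribute — not a superkey.

No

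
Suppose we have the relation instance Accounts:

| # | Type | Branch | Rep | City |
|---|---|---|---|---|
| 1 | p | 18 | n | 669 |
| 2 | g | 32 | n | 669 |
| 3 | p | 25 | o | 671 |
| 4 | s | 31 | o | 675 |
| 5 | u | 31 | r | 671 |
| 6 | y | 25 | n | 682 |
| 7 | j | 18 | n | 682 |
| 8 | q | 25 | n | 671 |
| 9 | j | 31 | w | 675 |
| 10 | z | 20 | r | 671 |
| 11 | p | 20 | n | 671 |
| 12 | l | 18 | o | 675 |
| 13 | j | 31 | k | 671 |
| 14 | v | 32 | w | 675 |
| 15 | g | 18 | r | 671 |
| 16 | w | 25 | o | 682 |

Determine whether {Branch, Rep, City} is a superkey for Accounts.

All 16 rows have distinct {Branch, Rep, City} values, so {Branch, Rep, City} → (all attributes) holds and {Branch, Rep, City} is a superkey.

Yes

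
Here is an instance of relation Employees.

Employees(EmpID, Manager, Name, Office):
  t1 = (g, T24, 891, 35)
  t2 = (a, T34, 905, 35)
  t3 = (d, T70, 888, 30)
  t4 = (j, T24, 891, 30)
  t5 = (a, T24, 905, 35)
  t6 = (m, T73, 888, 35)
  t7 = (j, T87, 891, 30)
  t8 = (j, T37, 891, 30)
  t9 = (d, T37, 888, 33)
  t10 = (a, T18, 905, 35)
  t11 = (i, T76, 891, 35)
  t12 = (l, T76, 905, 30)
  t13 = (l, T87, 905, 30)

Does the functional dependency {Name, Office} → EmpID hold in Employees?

No

(Name=891, Office=35): rows 1, 11 → EmpID takes values {g, i} — violation
(Name=905, Office=35): rows 2, 5, 10 → EmpID = a, a, a ✓
(Name=888, Office=30): row 3 → EmpID = d ✓
(Name=891, Office=30): rows 4, 7, 8 → EmpID = j, j, j ✓
(Name=888, Office=35): row 6 → EmpID = m ✓
(Name=888, Office=33): row 9 → EmpID = d ✓
(Name=905, Office=30): rows 12, 13 → EmpID = l, l ✓
Two rows agree on {Name, Office} but differ on EmpID, so {Name, Office} → EmpID does not hold.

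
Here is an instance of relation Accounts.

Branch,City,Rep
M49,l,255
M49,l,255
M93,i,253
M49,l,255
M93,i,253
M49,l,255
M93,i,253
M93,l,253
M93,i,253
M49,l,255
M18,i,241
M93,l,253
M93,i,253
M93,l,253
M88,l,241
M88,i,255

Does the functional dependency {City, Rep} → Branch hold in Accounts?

Yes

(City=l, Rep=255): 5 rows → Branch = M49, M49, M49, M49, M49 ✓
(City=i, Rep=253): 5 rows → Branch = M93, M93, M93, M93, M93 ✓
(City=l, Rep=253): 3 rows → Branch = M93, M93, M93 ✓
(City=i, Rep=241): 1 row → Branch = M18 ✓
(City=l, Rep=241): 1 row → Branch = M88 ✓
(City=i, Rep=255): 1 row → Branch = M88 ✓
Every {City, Rep} value is associated with a single Branch value, so {City, Rep} → Branch holds.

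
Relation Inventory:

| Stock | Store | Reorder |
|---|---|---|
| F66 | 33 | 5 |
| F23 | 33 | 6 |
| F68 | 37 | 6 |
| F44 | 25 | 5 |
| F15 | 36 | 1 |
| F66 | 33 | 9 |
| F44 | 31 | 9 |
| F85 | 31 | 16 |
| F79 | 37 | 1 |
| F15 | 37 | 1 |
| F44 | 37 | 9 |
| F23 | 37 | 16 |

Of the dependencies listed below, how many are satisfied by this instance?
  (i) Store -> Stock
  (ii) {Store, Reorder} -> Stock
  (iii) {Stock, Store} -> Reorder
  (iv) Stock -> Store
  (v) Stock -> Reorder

0

(i) Store -> Stock: Store=33: 3 rows → Stock takes values {F66, F23} — violation; Store=37: 5 rows → Stock takes values {F68, F79, F15, F44, F23} — violation; Store=31: 2 rows → Stock takes values {F44, F85} — violation — fails.
(ii) {Store, Reorder} -> Stock: (Store=37, Reorder=1): 2 rows → Stock takes values {F79, F15} — violation — fails.
(iii) {Stock, Store} -> Reorder: (Stock=F66, Store=33): 2 rows → Reorder takes values {5, 9} — violation — fails.
(iv) Stock -> Store: Stock=F23: 2 rows → Store takes values {33, 37} — violation; Stock=F44: 3 rows → Store takes values {25, 31, 37} — violation; Stock=F15: 2 rows → Store takes values {36, 37} — violation — fails.
(v) Stock -> Reorder: Stock=F66: 2 rows → Reorder takes values {5, 9} — violation; Stock=F23: 2 rows → Reorder takes values {6, 16} — violation; Stock=F44: 3 rows → Reorder takes values {5, 9} — violation — fails.
None of the 5 dependencies hold.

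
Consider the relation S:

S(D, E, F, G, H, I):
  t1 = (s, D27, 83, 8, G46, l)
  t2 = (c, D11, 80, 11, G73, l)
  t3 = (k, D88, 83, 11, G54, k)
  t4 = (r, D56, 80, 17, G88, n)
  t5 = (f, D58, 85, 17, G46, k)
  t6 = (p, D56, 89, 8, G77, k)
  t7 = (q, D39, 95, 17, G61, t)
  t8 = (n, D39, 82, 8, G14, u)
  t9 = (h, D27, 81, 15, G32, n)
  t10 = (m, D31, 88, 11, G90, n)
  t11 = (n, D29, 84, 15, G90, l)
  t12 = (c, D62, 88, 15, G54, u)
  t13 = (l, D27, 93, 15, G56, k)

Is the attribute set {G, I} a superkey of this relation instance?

Yes

All 13 rows have distinct {G, I} values, so {G, I} → (all attributes) holds and {G, I} is a superkey.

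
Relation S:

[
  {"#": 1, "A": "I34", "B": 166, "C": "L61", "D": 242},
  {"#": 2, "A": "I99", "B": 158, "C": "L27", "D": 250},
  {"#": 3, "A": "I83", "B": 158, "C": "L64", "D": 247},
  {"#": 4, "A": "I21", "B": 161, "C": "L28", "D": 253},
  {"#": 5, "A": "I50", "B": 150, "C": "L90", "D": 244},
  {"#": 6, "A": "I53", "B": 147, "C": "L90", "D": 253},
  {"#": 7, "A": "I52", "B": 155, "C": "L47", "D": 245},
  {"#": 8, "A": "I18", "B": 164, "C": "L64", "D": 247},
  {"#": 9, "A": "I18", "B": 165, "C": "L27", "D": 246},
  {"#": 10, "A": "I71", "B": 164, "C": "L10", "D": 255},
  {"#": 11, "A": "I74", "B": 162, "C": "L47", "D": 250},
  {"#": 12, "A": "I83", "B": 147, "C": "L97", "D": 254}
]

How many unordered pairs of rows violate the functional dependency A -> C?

2

A=I83: violating pairs (3,12) — 1 pair.
A=I18: violating pairs (8,9) — 1 pair.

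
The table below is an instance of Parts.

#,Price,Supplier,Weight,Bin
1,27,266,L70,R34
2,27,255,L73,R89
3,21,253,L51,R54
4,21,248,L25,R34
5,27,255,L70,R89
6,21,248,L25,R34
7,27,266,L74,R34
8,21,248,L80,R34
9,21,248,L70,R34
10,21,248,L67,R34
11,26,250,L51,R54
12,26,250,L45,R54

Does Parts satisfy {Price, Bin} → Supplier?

Yes

(Price=27, Bin=R34): rows 1, 7 → Supplier = 266, 266 ✓
(Price=27, Bin=R89): rows 2, 5 → Supplier = 255, 255 ✓
(Price=21, Bin=R54): row 3 → Supplier = 253 ✓
(Price=21, Bin=R34): rows 4, 6, 8, 9, 10 → Supplier = 248, 248, 248, 248, 248 ✓
(Price=26, Bin=R54): rows 11, 12 → Supplier = 250, 250 ✓
Every {Price, Bin} value is associated with a single Supplier value, so {Price, Bin} → Supplier holds.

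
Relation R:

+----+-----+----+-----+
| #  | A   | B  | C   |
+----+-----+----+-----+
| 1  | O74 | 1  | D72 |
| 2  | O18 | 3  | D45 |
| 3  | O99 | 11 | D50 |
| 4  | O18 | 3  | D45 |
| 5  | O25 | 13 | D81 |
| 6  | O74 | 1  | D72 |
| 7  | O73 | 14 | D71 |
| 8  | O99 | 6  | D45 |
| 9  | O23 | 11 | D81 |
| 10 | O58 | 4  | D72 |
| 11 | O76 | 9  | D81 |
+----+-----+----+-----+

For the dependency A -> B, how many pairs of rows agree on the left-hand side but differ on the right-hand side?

1

A=O74: all 2 rows agree on B — 0 pairs.
A=O18: all 2 rows agree on B — 0 pairs.
A=O99: violating pairs (3,8) — 1 pair.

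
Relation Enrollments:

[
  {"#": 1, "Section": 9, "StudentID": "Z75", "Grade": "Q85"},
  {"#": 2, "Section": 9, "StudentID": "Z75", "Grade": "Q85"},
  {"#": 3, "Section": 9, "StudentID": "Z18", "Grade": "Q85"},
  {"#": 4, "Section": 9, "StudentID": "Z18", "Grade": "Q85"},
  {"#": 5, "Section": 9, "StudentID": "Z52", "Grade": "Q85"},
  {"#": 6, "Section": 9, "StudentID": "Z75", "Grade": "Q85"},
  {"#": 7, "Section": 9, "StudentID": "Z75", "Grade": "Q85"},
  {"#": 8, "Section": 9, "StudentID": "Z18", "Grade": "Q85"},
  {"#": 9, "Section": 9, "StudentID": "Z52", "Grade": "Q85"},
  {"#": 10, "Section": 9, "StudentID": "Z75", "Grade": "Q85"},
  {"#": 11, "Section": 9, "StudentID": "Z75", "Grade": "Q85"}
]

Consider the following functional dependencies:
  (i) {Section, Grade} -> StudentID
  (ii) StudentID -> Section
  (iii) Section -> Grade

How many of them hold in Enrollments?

(i) {Section, Grade} -> StudentID: (Section=9, Grade=Q85): rows 1, 2, 3, 4, 5, 6, 7, 8, 9, 10, 11 → StudentID takes values {Z75, Z18, Z52} — violation — fails.
(ii) StudentID -> Section: every LHS value maps to a single RHS value — holds.
(iii) Section -> Grade: every LHS value maps to a single RHS value — holds.
2 of the 3 dependencies hold.

2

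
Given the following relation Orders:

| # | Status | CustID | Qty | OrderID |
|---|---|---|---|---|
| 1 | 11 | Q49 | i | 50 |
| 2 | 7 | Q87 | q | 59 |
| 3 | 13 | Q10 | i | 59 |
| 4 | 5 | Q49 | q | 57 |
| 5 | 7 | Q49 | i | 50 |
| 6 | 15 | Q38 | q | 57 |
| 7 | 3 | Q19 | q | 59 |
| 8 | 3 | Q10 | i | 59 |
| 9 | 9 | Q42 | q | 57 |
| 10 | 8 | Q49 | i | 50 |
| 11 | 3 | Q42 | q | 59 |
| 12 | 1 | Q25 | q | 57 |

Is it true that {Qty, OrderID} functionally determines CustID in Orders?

(Qty=i, OrderID=50): rows 1, 5, 10 → CustID = Q49, Q49, Q49 ✓
(Qty=q, OrderID=59): rows 2, 7, 11 → CustID takes values {Q87, Q19, Q42} — violation
(Qty=i, OrderID=59): rows 3, 8 → CustID = Q10, Q10 ✓
(Qty=q, OrderID=57): rows 4, 6, 9, 12 → CustID takes values {Q49, Q38, Q42, Q25} — violation
Two rows agree on {Qty, OrderID} but differ on CustID, so {Qty, OrderID} -> CustID does not hold.

No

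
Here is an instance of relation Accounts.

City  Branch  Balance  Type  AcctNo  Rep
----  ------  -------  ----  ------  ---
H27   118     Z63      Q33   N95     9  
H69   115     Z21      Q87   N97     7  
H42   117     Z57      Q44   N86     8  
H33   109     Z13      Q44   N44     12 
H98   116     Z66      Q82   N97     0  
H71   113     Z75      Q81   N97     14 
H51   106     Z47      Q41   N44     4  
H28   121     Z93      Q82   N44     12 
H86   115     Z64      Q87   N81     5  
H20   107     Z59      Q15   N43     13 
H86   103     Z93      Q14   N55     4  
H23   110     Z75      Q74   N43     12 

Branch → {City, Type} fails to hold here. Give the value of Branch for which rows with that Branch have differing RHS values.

115

Branch=118: 1 row → {City,Type} = (H27, Q33) ✓
Branch=115: 2 rows → {City,Type} takes values {(H69, Q87), (H86, Q87)} — violation
Branch=117: 1 row → {City,Type} = (H42, Q44) ✓
Branch=109: 1 row → {City,Type} = (H33, Q44) ✓
Branch=116: 1 row → {City,Type} = (H98, Q82) ✓
Branch=113: 1 row → {City,Type} = (H71, Q81) ✓
Branch=106: 1 row → {City,Type} = (H51, Q41) ✓
Branch=121: 1 row → {City,Type} = (H28, Q82) ✓
Branch=107: 1 row → {City,Type} = (H20, Q15) ✓
Branch=103: 1 row → {City,Type} = (H86, Q14) ✓
Branch=110: 1 row → {City,Type} = (H23, Q74) ✓
The only Branch value with inconsistent RHS is Branch=115.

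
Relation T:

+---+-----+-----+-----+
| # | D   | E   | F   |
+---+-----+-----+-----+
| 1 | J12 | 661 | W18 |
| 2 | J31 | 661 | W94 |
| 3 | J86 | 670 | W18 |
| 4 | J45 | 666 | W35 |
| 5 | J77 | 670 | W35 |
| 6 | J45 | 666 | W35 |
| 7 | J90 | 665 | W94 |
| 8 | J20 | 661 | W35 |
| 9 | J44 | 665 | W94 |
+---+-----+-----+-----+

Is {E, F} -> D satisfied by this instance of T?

(E=661, F=W18): row 1 → D = J12 ✓
(E=661, F=W94): row 2 → D = J31 ✓
(E=670, F=W18): row 3 → D = J86 ✓
(E=666, F=W35): rows 4, 6 → D = J45, J45 ✓
(E=670, F=W35): row 5 → D = J77 ✓
(E=665, F=W94): rows 7, 9 → D takes values {J90, J44} — violation
(E=661, F=W35): row 8 → D = J20 ✓
Two rows agree on {E, F} but differ on D, so {E, F} -> D does not hold.

No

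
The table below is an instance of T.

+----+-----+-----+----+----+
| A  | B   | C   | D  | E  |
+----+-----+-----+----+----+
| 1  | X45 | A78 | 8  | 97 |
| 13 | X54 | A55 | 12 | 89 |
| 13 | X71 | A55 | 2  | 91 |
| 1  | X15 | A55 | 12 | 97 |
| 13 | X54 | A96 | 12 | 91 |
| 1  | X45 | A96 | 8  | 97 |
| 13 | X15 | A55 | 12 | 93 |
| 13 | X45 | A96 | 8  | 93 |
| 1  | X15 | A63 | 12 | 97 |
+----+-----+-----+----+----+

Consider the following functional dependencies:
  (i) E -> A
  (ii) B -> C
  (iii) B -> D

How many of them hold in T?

(i) E -> A: every LHS value maps to a single RHS value — holds.
(ii) B -> C: B=X45: 3 rows → C takes values {A78, A96} — violation; B=X54: 2 rows → C takes values {A55, A96} — violation; B=X15: 3 rows → C takes values {A55, A63} — violation — fails.
(iii) B -> D: every LHS value maps to a single RHS value — holds.
2 of the 3 dependencies hold.

2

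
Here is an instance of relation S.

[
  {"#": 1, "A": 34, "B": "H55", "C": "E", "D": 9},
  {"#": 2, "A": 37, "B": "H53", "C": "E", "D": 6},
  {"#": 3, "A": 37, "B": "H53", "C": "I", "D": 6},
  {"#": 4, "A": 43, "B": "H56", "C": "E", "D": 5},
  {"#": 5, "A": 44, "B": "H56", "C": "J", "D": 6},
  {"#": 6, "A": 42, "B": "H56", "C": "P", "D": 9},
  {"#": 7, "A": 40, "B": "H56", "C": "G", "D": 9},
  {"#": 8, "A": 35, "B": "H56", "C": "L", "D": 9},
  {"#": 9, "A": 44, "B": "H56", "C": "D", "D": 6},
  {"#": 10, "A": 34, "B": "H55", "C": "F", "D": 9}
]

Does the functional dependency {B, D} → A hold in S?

(B=H55, D=9): rows 1, 10 → A = 34, 34 ✓
(B=H53, D=6): rows 2, 3 → A = 37, 37 ✓
(B=H56, D=5): row 4 → A = 43 ✓
(B=H56, D=6): rows 5, 9 → A = 44, 44 ✓
(B=H56, D=9): rows 6, 7, 8 → A takes values {42, 40, 35} — violation
Two rows agree on {B, D} but differ on A, so {B, D} → A does not hold.

No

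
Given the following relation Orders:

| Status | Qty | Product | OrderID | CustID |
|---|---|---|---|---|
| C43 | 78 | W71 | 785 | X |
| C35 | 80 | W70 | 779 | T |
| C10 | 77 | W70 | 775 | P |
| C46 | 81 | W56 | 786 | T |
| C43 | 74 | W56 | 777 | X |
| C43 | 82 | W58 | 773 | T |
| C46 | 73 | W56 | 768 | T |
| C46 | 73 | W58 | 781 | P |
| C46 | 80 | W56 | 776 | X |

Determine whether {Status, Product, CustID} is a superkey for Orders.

Two distinct rows share (Status=C46, Product=W56, CustID=T), so {Status, Product, CustID} does not determine every attribute — not a superkey.

No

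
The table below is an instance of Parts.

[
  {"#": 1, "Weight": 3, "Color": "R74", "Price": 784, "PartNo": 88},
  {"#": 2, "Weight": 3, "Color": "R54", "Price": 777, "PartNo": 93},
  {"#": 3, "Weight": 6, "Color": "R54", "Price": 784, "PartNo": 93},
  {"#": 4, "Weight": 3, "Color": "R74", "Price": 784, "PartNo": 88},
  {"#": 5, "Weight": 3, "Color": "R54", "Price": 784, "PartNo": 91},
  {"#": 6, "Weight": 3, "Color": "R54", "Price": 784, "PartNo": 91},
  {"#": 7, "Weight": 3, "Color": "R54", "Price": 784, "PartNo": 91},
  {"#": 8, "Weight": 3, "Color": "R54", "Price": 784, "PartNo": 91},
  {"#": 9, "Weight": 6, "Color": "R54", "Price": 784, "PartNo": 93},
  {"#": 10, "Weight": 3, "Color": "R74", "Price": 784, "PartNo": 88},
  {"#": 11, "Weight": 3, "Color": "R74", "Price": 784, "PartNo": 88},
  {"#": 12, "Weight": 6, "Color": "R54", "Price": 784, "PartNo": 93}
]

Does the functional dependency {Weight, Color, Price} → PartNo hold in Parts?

Yes

(Weight=3, Color=R74, Price=784): rows 1, 4, 10, 11 → PartNo = 88, 88, 88, 88 ✓
(Weight=3, Color=R54, Price=777): row 2 → PartNo = 93 ✓
(Weight=6, Color=R54, Price=784): rows 3, 9, 12 → PartNo = 93, 93, 93 ✓
(Weight=3, Color=R54, Price=784): rows 5, 6, 7, 8 → PartNo = 91, 91, 91, 91 ✓
Every {Weight, Color, Price} value is associated with a single PartNo value, so {Weight, Color, Price} → PartNo holds.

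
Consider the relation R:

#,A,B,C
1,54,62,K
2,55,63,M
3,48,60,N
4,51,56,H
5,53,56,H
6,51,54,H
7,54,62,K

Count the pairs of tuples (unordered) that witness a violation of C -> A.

2

C=K: all 2 rows agree on A — 0 pairs.
C=H: violating pairs (4,5), (5,6) — 2 pairs.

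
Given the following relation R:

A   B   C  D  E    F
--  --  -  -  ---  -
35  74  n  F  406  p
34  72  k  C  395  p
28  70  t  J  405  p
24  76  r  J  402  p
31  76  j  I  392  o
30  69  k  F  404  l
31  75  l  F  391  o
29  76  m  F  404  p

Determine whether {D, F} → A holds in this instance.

No

(D=F, F=p): 2 rows → A takes values {35, 29} — violation
(D=C, F=p): 1 row → A = 34 ✓
(D=J, F=p): 2 rows → A takes values {28, 24} — violation
(D=I, F=o): 1 row → A = 31 ✓
(D=F, F=l): 1 row → A = 30 ✓
(D=F, F=o): 1 row → A = 31 ✓
Two rows agree on {D, F} but differ on A, so {D, F} → A does not hold.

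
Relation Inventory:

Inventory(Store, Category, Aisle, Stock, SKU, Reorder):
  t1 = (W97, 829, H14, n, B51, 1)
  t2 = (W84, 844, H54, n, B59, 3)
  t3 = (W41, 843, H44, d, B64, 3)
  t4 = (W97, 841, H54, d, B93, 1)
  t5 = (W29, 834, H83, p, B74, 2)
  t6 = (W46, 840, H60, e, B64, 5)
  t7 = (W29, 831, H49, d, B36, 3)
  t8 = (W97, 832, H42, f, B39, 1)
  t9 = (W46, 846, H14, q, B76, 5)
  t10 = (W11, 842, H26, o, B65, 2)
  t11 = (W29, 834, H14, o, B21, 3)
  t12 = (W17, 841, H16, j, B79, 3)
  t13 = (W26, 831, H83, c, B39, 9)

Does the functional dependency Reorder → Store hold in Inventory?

No

Reorder=1: rows 1, 4, 8 → Store = W97, W97, W97 ✓
Reorder=3: rows 2, 3, 7, 11, 12 → Store takes values {W84, W41, W29, W17} — violation
Reorder=2: rows 5, 10 → Store takes values {W29, W11} — violation
Reorder=5: rows 6, 9 → Store = W46, W46 ✓
Reorder=9: row 13 → Store = W26 ✓
Two rows agree on Reorder but differ on Store, so Reorder → Store does not hold.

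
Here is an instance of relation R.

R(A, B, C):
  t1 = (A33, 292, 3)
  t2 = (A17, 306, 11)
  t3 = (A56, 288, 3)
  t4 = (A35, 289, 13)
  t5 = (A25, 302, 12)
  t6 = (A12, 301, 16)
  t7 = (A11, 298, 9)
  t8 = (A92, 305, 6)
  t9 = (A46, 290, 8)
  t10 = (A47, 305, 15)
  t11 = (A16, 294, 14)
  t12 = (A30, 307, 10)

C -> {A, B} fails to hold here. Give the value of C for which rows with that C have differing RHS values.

C=3: rows 1, 3 → {A,B} takes values {(A33, 292), (A56, 288)} — violation
C=11: row 2 → {A,B} = (A17, 306) ✓
C=13: row 4 → {A,B} = (A35, 289) ✓
C=12: row 5 → {A,B} = (A25, 302) ✓
C=16: row 6 → {A,B} = (A12, 301) ✓
C=9: row 7 → {A,B} = (A11, 298) ✓
C=6: row 8 → {A,B} = (A92, 305) ✓
C=8: row 9 → {A,B} = (A46, 290) ✓
C=15: row 10 → {A,B} = (A47, 305) ✓
C=14: row 11 → {A,B} = (A16, 294) ✓
C=10: row 12 → {A,B} = (A30, 307) ✓
The only C value with inconsistent RHS is C=3.

3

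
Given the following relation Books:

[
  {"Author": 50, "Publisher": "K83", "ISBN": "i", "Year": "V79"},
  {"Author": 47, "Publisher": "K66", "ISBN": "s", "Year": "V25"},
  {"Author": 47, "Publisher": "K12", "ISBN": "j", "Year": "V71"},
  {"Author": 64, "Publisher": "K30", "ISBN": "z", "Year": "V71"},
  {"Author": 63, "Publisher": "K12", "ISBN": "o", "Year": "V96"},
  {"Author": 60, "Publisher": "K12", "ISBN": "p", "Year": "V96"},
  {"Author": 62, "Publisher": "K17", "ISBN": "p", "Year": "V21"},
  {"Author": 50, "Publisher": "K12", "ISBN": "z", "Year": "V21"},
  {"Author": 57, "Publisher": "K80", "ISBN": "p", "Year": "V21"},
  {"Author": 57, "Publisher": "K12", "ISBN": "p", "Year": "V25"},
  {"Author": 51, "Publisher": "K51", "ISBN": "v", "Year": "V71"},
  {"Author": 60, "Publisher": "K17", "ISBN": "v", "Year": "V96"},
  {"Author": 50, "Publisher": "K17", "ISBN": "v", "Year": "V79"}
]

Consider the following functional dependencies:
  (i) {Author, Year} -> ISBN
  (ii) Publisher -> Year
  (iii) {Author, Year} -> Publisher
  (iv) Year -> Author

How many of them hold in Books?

0

(i) {Author, Year} -> ISBN: (Author=50, Year=V79): 2 rows → ISBN takes values {i, v} — violation; (Author=60, Year=V96): 2 rows → ISBN takes values {p, v} — violation — fails.
(ii) Publisher -> Year: Publisher=K12: 5 rows → Year takes values {V71, V96, V21, V25} — violation; Publisher=K17: 3 rows → Year takes values {V21, V96, V79} — violation — fails.
(iii) {Author, Year} -> Publisher: (Author=50, Year=V79): 2 rows → Publisher takes values {K83, K17} — violation; (Author=60, Year=V96): 2 rows → Publisher takes values {K12, K17} — violation — fails.
(iv) Year -> Author: Year=V25: 2 rows → Author takes values {47, 57} — violation; Year=V71: 3 rows → Author takes values {47, 64, 51} — violation; Year=V96: 3 rows → Author takes values {63, 60} — violation; Year=V21: 3 rows → Author takes values {62, 50, 57} — violation — fails.
None of the 4 dependencies hold.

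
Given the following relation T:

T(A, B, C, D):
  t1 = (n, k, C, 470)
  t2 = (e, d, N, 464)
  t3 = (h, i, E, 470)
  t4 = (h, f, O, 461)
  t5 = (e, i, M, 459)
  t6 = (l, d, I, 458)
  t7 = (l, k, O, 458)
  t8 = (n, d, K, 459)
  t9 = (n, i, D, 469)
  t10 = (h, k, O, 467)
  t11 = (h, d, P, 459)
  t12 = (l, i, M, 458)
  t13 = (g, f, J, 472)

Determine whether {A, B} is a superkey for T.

All 13 rows have distinct {A, B} values, so {A, B} → (all attributes) holds and {A, B} is a superkey.

Yes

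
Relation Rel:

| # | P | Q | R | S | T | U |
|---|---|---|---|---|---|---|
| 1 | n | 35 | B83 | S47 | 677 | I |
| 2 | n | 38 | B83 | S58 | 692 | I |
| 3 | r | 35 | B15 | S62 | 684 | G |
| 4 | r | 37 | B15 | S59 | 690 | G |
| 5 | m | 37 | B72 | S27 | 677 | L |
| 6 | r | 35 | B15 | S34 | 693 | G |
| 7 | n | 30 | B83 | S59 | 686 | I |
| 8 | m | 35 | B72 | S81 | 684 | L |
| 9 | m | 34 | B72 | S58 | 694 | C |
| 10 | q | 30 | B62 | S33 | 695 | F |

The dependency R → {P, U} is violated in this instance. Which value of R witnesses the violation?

B72

R=B83: rows 1, 2, 7 → {P,U} = (n, I), (n, I), (n, I) ✓
R=B15: rows 3, 4, 6 → {P,U} = (r, G), (r, G), (r, G) ✓
R=B72: rows 5, 8, 9 → {P,U} takes values {(m, L), (m, C)} — violation
R=B62: row 10 → {P,U} = (q, F) ✓
The only R value with inconsistent RHS is R=B72.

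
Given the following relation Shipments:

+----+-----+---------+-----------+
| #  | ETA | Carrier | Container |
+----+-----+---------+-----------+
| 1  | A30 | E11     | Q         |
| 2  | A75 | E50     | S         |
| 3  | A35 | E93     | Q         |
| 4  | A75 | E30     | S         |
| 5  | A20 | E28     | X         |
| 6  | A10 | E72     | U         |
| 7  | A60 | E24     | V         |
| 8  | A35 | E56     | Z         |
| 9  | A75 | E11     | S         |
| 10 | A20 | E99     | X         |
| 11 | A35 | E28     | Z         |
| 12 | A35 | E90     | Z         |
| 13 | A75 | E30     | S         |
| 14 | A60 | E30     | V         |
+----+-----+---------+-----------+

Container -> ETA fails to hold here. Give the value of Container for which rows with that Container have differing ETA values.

Container=Q: rows 1, 3 → ETA takes values {A30, A35} — violation
Container=S: rows 2, 4, 9, 13 → ETA = A75, A75, A75, A75 ✓
Container=X: rows 5, 10 → ETA = A20, A20 ✓
Container=U: row 6 → ETA = A10 ✓
Container=V: rows 7, 14 → ETA = A60, A60 ✓
Container=Z: rows 8, 11, 12 → ETA = A35, A35, A35 ✓
The only Container value with inconsistent ETA is Container=Q.

Q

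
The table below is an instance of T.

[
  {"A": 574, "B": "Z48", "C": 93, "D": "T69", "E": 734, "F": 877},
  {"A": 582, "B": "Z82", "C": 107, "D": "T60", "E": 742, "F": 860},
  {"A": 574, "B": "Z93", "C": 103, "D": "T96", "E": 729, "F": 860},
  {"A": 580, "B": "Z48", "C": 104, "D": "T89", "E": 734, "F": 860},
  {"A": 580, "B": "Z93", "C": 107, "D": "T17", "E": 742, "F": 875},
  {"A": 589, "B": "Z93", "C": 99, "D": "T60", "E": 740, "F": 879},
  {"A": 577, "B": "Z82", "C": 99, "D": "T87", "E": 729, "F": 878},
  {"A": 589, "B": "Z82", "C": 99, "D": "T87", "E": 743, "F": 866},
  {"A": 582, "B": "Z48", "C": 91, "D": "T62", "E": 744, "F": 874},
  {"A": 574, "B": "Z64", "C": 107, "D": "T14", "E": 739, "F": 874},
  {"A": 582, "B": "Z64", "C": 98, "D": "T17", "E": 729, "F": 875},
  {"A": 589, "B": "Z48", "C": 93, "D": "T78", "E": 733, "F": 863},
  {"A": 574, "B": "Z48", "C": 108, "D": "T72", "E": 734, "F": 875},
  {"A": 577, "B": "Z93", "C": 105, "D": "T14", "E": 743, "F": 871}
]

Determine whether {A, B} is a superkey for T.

No

Two distinct rows share (A=574, B=Z48), so {A, B} does not determine every attribute — not a superkey.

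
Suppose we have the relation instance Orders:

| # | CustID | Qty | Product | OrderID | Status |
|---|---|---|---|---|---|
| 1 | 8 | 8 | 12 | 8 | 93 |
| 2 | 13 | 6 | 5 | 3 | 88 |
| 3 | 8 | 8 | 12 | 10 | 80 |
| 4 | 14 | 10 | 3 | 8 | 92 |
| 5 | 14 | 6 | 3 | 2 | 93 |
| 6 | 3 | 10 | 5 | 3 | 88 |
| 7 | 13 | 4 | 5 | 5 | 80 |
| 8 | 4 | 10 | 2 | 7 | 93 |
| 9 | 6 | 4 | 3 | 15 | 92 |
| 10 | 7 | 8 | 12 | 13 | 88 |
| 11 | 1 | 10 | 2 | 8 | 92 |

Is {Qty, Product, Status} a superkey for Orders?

All 11 rows have distinct {Qty, Product, Status} values, so {Qty, Product, Status} → (all attributes) holds and {Qty, Product, Status} is a superkey.

Yes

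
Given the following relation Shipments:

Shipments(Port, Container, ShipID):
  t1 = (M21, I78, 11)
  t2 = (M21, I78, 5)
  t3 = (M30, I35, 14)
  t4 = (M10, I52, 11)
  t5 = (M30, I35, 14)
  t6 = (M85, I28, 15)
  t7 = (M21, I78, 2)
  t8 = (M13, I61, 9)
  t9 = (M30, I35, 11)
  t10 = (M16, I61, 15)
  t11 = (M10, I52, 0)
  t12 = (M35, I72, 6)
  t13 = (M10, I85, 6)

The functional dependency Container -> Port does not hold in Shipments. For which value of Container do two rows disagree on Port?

Container=I78: rows 1, 2, 7 → Port = M21, M21, M21 ✓
Container=I35: rows 3, 5, 9 → Port = M30, M30, M30 ✓
Container=I52: rows 4, 11 → Port = M10, M10 ✓
Container=I28: row 6 → Port = M85 ✓
Container=I61: rows 8, 10 → Port takes values {M13, M16} — violation
Container=I72: row 12 → Port = M35 ✓
Container=I85: row 13 → Port = M10 ✓
The only Container value with inconsistent Port is Container=I61.

I61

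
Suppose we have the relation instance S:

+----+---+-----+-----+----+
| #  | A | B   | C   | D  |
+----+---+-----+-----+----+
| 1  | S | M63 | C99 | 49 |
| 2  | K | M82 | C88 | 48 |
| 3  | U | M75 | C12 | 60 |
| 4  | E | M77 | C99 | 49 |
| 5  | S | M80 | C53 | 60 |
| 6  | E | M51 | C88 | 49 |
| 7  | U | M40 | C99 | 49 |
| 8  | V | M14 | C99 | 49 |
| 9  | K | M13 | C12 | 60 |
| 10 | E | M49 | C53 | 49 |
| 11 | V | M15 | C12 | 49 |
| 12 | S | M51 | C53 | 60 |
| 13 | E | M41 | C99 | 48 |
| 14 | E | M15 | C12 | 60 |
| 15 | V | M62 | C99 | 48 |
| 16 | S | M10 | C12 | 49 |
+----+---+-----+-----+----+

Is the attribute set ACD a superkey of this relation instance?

No

Rows 5 and 12 have the same ACD value (A=S, C=C53, D=60) but are distinct tuples, so ACD does not determine every attribute — not a superkey.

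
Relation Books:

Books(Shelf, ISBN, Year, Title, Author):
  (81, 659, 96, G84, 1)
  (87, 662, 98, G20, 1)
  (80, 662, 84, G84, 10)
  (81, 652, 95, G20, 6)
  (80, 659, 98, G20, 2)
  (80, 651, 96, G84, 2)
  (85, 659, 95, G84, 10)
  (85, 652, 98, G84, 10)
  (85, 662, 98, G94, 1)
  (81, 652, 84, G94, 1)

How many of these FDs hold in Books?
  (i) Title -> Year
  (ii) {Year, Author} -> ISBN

(i) Title -> Year: Title=G84: 5 rows → Year takes values {96, 84, 95, 98} — violation; Title=G20: 3 rows → Year takes values {98, 95} — violation; Title=G94: 2 rows → Year takes values {98, 84} — violation — fails.
(ii) {Year, Author} -> ISBN: every LHS value maps to a single RHS value — holds.
1 of the 2 dependencies holds.

1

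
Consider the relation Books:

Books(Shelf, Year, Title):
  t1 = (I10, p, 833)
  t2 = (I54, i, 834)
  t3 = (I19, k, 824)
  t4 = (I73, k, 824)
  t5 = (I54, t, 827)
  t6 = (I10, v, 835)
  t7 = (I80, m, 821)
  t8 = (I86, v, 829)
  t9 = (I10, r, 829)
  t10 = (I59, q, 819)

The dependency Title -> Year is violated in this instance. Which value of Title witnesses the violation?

829

Title=833: row 1 → Year = p ✓
Title=834: row 2 → Year = i ✓
Title=824: rows 3, 4 → Year = k, k ✓
Title=827: row 5 → Year = t ✓
Title=835: row 6 → Year = v ✓
Title=821: row 7 → Year = m ✓
Title=829: rows 8, 9 → Year takes values {v, r} — violation
Title=819: row 10 → Year = q ✓
The only Title value with inconsistent Year is Title=829.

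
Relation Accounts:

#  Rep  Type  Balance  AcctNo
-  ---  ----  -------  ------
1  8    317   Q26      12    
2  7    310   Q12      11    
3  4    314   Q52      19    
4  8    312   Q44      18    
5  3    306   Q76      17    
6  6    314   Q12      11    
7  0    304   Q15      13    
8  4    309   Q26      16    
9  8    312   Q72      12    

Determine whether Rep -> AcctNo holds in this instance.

Rep=8: rows 1, 4, 9 → AcctNo takes values {12, 18} — violation
Rep=7: row 2 → AcctNo = 11 ✓
Rep=4: rows 3, 8 → AcctNo takes values {19, 16} — violation
Rep=3: row 5 → AcctNo = 17 ✓
Rep=6: row 6 → AcctNo = 11 ✓
Rep=0: row 7 → AcctNo = 13 ✓
Two rows agree on Rep but differ on AcctNo, so Rep -> AcctNo does not hold.

No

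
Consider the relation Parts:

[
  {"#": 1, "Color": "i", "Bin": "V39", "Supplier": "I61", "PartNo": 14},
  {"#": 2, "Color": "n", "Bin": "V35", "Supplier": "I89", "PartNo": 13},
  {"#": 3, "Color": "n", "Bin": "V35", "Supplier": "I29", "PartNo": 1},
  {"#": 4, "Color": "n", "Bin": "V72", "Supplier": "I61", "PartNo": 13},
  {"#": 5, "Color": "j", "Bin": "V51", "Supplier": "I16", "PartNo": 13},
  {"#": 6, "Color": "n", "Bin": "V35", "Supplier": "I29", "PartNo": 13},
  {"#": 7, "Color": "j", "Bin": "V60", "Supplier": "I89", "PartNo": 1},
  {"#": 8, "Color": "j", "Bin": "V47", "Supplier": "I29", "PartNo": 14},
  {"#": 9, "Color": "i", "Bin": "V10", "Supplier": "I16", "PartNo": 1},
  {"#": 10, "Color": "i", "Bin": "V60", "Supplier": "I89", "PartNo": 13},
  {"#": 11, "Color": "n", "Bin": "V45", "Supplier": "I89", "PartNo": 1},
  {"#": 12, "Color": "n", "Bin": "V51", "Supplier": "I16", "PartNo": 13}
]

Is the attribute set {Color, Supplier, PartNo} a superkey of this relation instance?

Yes

All 12 rows have distinct {Color, Supplier, PartNo} values, so {Color, Supplier, PartNo} → (all attributes) holds and {Color, Supplier, PartNo} is a superkey.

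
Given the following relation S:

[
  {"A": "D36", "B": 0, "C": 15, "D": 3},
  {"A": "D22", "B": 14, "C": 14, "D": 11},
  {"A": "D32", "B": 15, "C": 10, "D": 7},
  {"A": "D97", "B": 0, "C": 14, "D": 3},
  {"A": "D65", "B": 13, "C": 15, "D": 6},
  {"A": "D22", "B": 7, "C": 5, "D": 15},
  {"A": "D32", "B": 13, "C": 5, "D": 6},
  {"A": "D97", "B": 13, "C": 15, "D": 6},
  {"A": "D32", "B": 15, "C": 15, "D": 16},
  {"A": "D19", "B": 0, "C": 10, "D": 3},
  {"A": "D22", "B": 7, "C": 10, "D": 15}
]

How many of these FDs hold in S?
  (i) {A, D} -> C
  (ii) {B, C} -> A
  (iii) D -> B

(i) {A, D} -> C: (A=D22, D=15): 2 rows → C takes values {5, 10} — violation — fails.
(ii) {B, C} -> A: (B=13, C=15): 2 rows → A takes values {D65, D97} — violation — fails.
(iii) D -> B: every LHS value maps to a single RHS value — holds.
1 of the 3 dependencies holds.

1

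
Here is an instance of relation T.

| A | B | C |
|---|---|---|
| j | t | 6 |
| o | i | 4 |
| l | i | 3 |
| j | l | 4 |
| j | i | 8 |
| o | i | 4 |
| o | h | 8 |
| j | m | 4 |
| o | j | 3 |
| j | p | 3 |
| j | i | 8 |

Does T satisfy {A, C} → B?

(A=j, C=6): 1 row → B = t ✓
(A=o, C=4): 2 rows → B = i, i ✓
(A=l, C=3): 1 row → B = i ✓
(A=j, C=4): 2 rows → B takes values {l, m} — violation
(A=j, C=8): 2 rows → B = i, i ✓
(A=o, C=8): 1 row → B = h ✓
(A=o, C=3): 1 row → B = j ✓
(A=j, C=3): 1 row → B = p ✓
Two rows agree on {A, C} but differ on B, so {A, C} → B does not hold.

No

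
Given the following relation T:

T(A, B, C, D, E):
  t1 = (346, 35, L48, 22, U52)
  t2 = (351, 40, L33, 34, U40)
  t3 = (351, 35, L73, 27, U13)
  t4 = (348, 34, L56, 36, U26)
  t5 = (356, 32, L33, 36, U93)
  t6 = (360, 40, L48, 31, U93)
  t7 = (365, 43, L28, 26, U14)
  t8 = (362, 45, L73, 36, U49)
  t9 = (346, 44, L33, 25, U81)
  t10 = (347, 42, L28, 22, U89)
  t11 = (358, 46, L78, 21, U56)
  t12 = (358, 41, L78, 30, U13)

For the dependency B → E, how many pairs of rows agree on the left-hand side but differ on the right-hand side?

2

B=35: violating pairs (1,3) — 1 pair.
B=40: violating pairs (2,6) — 1 pair.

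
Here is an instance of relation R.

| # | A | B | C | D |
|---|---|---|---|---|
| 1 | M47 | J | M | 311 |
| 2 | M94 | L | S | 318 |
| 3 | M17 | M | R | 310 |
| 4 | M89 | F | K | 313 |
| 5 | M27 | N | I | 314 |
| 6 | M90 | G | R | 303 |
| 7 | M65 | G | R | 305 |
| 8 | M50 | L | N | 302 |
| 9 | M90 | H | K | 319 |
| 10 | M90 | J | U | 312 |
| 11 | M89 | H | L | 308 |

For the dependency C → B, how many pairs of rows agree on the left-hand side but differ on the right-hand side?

C=R: violating pairs (3,6), (3,7) — 2 pairs.
C=K: violating pairs (4,9) — 1 pair.

3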